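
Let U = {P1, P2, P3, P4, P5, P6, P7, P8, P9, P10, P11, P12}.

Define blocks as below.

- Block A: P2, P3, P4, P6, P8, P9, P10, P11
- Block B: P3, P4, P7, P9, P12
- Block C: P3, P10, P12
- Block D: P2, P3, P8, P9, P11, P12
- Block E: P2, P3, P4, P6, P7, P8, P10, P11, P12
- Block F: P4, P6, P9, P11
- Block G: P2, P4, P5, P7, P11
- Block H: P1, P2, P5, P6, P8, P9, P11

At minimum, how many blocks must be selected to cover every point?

E and H cover everything between them: the union {P1, P2, P3, P4, P5, P6, P7, P8, P9, P10, P11, P12} is all of U.
No single block has all 12 points (the largest, E, has 9), so 2 is optimal.

2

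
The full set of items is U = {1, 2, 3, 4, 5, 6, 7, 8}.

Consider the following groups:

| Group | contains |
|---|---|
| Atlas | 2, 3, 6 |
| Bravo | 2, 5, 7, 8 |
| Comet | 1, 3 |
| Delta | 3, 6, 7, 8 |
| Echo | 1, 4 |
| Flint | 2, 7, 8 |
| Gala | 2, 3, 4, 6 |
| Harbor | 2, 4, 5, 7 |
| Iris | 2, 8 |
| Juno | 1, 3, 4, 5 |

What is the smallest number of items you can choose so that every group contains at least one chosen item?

3

Take H = {1, 2, 8}. Each listed group contains at least one of these, so H is a hitting set of size 3.
No choice of 2 items meets every group, so 3 is the minimum.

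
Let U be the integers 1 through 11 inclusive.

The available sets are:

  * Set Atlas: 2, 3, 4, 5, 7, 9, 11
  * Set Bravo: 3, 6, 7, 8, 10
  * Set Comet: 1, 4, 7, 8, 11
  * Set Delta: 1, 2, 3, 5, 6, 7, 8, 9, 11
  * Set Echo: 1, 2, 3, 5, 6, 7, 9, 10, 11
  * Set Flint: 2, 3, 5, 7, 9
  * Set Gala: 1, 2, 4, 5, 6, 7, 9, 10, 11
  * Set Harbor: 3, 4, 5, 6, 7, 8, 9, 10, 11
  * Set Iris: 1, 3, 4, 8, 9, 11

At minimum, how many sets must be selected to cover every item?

Bravo and Gala cover everything between them: the union {1, 2, 3, 4, 5, 6, 7, 8, 9, 10, 11} is all of U.
No single set has all 11 items (the largest, Delta, has 9), so 2 is optimal.

2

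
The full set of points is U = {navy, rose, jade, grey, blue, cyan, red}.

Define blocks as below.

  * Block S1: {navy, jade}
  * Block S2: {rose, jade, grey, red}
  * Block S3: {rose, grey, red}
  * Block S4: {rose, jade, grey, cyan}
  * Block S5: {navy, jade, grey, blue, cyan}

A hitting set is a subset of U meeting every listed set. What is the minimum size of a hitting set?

Take H = {navy, grey}. Each listed block contains at least one of these, so H is a hitting set of size 2.
The blocks S1, S3 are pairwise disjoint, so any hitting set needs a separate point for each — at least 2. Hence 2 is optimal.

2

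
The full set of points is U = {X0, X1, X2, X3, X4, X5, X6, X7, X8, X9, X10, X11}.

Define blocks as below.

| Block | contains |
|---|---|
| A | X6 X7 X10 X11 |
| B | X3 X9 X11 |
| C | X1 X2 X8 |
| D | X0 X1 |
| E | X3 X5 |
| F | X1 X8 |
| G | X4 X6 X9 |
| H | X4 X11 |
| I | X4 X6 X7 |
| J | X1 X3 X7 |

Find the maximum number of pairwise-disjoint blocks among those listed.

3

B, C, I are pairwise disjoint (B={X3,X9,X11}; C={X1,X2,X8}; I={X4,X6,X7}).
Every remaining block overlaps one of these, and no 4 of the listed blocks are pairwise disjoint, so 3 is the maximum.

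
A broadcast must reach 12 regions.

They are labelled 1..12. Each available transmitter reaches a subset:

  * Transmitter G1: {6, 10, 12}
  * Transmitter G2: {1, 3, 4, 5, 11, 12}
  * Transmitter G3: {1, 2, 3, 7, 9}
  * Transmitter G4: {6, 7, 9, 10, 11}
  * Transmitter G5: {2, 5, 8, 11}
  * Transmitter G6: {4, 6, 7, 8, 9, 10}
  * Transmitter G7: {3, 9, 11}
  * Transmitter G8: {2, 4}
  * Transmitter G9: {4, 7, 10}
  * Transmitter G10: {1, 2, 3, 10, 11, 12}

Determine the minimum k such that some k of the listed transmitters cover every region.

3

G2 and G5 and G6 together: G2 ∪ G5 ∪ G6 = {1, 2, 3, 4, 5, 6, 7, 8, 9, 10, 11, 12} — every region is covered.
No 2 of the 10 transmitters cover everything (all 45 combinations miss at least one region), so 3 is optimal.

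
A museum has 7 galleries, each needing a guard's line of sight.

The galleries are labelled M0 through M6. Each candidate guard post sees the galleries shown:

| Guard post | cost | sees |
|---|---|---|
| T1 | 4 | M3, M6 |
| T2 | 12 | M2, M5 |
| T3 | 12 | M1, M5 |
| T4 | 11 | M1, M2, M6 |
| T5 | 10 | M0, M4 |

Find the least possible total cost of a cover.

37

T1, T2, T4, T5 together cover every gallery (T1 ∪ T2 ∪ T4 ∪ T5 = {M0, M1, M2, M3, M4, M5, M6}); total cost 4 + 12 + 11 + 10 = 37.
No covering selection has total cost below 37.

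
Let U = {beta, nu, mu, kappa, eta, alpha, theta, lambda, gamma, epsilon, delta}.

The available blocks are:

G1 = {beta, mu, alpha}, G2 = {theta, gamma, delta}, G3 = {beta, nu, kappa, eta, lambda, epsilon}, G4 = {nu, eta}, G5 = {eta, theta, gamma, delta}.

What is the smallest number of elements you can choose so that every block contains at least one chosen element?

3

H = {beta, nu, theta} meets every block (each contains at least one member of H), and |H| = 3.
The blocks G1, G2, G4 are pairwise disjoint, so any hitting set needs a separate element for each — at least 3. Hence 3 is optimal.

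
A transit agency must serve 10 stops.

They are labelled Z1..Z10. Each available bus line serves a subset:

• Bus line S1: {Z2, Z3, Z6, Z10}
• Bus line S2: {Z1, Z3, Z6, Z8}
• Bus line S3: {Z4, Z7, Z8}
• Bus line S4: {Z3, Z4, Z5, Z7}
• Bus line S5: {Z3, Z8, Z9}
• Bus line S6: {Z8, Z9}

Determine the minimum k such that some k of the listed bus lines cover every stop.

Take {S1, S2, S4, S6}. Their union is {Z1, Z2, Z3, Z4, Z5, Z6, Z7, Z8, Z9, Z10}, which is all 10 stops.
No 3 of the 6 bus lines cover everything (all 20 combinations miss at least one stop), so 4 is optimal.

4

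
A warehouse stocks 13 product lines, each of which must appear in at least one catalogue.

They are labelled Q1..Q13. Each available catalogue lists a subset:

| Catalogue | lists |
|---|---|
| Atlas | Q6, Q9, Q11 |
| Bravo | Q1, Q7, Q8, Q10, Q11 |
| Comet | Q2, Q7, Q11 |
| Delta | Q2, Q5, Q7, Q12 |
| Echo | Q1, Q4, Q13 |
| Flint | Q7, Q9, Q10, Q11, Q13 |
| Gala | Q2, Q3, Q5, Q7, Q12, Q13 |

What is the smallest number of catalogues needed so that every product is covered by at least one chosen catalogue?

Take {Atlas, Bravo, Echo, Gala}. Their union is {Q1, Q2, Q3, Q4, Q5, Q6, Q7, Q8, Q9, Q10, Q11, Q12, Q13}, which is all 13 products.
No 3 of the 7 catalogues cover everything (all 35 combinations miss at least one product), so 4 is optimal.

4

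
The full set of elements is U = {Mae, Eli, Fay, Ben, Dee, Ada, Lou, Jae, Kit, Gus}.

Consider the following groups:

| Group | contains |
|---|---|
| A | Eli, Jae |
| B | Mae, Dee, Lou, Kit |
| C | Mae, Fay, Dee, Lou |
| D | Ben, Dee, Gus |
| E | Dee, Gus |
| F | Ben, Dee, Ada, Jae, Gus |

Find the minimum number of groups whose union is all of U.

4

A and B and C and F together: A ∪ B ∪ C ∪ F = {Mae, Eli, Fay, Ben, Dee, Ada, Lou, Jae, Kit, Gus} — every element is covered.
No 3 of the 6 groups cover everything (all 20 combinations miss at least one element), so 4 is optimal.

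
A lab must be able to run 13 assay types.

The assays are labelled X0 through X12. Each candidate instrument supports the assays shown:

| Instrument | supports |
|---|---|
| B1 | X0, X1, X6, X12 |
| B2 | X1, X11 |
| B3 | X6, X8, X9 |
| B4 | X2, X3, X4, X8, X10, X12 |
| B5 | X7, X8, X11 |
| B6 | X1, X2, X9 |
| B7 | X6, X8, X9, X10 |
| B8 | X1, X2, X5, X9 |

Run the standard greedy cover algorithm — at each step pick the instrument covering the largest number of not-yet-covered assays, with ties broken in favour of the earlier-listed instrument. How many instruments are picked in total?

Greedy: pick B4 (covers 6 new) → pick B1 (covers 3 new) → pick B5 (covers 2 new) → pick B8 (covers 2 new). Total picks: 4.

4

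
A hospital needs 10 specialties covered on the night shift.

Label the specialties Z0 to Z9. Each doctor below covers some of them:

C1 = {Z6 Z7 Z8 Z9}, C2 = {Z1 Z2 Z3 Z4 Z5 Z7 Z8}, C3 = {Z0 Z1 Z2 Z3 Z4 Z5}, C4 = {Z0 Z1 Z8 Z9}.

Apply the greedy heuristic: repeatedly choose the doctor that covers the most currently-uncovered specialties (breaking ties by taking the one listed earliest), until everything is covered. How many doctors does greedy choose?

3

Greedy: pick C2 (covers 7 new) → pick C1 (covers 2 new) → pick C3 (covers 1 new). Total picks: 3.
(The true minimum cover uses only 2 doctors, so greedy is not optimal here.)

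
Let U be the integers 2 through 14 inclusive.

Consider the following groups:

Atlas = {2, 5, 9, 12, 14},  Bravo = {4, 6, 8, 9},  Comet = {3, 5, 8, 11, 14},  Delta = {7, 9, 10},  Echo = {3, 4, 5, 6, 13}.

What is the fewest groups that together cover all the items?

4

Atlas, Comet, Delta, and Echo cover everything between them: the union {2, 3, 4, 5, 6, 7, 8, 9, 10, 11, 12, 13, 14} is all of U.
Only Comet contains 11, so Comet is forced; the remaining 8 items need at least 3 more groups (each remaining group adds at most 3) — so at least 4 groups are needed, and 4 is optimal.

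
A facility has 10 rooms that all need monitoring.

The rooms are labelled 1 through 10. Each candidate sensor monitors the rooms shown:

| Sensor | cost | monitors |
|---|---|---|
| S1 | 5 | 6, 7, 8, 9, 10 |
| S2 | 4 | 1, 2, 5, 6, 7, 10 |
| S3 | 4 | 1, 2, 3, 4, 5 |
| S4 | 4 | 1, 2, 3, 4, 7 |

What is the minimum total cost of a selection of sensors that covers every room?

S1, S3 together cover every room (S1 ∪ S3 = {1, 2, 3, 4, 5, 6, 7, 8, 9, 10}); total cost 5 + 4 = 9.
The greedy pick S2, S3, S1 costs 13; no covering selection beats 9.

9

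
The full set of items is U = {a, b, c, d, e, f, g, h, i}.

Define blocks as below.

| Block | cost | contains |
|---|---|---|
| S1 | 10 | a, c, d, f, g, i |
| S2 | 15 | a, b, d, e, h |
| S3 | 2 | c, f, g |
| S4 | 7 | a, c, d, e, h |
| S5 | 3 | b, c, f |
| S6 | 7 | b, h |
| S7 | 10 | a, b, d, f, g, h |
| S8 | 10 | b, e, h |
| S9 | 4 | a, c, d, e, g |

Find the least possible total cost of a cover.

S1, S4, S5 together cover every item (S1 ∪ S4 ∪ S5 = {a, b, c, d, e, f, g, h, i}); total cost 10 + 7 + 3 = 20.
The greedy pick S3, S9, S5, S4, S1 costs 26; no covering selection beats 20.

20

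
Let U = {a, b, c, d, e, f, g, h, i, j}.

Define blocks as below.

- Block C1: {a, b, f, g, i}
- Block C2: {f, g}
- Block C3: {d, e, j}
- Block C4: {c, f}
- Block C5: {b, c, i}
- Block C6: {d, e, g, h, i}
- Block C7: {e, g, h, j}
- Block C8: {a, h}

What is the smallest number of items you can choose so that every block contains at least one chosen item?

4

Take T = {a, c, e, g}. Each listed block contains at least one of these, so T is a hitting set of size 4.
The blocks C2, C3, C5, C8 are pairwise disjoint, so any hitting set needs a separate item for each — at least 4. Hence 4 is optimal.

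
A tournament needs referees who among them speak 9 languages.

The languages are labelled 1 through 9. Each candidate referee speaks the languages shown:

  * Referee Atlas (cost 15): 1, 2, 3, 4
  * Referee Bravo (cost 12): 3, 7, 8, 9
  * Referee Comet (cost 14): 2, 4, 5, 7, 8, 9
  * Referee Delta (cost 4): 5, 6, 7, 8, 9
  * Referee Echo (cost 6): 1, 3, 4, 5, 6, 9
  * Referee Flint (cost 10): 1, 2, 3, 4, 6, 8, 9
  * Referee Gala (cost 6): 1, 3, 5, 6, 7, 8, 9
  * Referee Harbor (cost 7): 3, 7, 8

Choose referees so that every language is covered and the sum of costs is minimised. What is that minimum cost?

Delta, Flint together cover every language (Delta ∪ Flint = {1, 2, 3, 4, 5, 6, 7, 8, 9}); total cost 4 + 10 = 14.
The greedy pick Delta, Echo, Flint costs 20; no covering selection beats 14.

14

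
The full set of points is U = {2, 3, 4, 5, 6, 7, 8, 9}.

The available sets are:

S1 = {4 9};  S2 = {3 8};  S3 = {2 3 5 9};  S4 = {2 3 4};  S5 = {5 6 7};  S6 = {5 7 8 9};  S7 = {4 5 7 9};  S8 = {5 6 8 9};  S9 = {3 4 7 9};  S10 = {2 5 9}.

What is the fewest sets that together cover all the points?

3

S3 and S7 and S8 together: S3 ∪ S7 ∪ S8 = {2, 3, 4, 5, 6, 7, 8, 9} — every point is covered.
No 2 of the 10 sets cover everything (all 45 combinations miss at least one point), so 3 is optimal.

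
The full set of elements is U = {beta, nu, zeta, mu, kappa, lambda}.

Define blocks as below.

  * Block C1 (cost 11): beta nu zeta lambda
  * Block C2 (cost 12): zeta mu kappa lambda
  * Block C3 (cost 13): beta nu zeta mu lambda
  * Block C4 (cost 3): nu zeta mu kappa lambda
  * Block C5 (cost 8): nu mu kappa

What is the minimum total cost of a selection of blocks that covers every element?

C1, C4 together cover every element (C1 ∪ C4 = {beta, nu, zeta, mu, kappa, lambda}); total cost 11 + 3 = 14.
No covering selection has total cost below 14.

14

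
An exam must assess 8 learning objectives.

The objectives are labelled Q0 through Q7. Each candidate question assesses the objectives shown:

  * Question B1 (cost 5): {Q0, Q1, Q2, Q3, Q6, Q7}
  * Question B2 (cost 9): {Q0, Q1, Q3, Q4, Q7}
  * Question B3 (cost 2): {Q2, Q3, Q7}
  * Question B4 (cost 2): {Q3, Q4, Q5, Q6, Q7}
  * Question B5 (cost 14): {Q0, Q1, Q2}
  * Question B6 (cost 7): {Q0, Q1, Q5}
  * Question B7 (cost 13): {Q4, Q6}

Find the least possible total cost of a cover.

7

B1, B4 together cover every objective (B1 ∪ B4 = {Q0, Q1, Q2, Q3, Q4, Q5, Q6, Q7}); total cost 5 + 2 = 7.
No covering selection has total cost below 7.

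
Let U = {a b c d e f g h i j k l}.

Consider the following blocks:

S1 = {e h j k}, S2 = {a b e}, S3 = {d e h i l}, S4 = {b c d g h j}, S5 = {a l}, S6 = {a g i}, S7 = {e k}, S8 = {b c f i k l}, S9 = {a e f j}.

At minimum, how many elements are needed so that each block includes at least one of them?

3

The 3 elements {a, d, k} hit every block.
The blocks S4, S5, S7 are pairwise disjoint, so any hitting set needs a separate element for each — at least 3. Hence 3 is optimal.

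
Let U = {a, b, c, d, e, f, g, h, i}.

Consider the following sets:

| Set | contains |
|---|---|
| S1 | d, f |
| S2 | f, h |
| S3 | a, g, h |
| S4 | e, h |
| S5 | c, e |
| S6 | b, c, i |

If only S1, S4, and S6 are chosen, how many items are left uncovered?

2

Union of S1, S4, S6 = {b, c, d, e, f, h, i}.
Not covered: a, g — 2 items.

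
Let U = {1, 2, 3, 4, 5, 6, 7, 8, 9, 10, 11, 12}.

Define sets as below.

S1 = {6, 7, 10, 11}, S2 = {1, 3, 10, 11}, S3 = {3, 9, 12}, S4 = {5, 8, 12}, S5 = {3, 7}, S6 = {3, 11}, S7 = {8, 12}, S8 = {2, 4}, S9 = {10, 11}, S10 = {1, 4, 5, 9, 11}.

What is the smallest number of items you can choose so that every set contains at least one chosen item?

4

Take H = {3, 4, 10, 12}. Each listed set contains at least one of these, so H is a hitting set of size 4.
The sets S4, S5, S8, S9 are pairwise disjoint, so any hitting set needs a separate item for each — at least 4. Hence 4 is optimal.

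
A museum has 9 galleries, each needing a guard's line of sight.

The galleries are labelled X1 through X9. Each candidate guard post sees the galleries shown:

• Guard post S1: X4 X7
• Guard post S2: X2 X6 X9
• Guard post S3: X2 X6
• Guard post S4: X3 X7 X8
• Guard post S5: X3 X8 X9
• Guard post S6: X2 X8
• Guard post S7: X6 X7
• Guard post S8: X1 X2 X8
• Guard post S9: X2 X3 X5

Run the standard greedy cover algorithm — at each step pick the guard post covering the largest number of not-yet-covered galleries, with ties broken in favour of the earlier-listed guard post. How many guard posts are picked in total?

5

Greedy: pick S2 (covers 3 new) → pick S4 (covers 3 new) → pick S1 (covers 1 new) → pick S8 (covers 1 new) → pick S9 (covers 1 new). Total picks: 5.
(The true minimum cover uses only 4 guard posts, so greedy is not optimal here.)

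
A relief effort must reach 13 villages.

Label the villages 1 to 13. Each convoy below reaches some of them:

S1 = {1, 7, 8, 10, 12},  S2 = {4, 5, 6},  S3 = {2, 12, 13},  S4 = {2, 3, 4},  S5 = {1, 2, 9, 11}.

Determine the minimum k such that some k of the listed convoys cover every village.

5

S1 and S2 and S3 and S4 and S5 together: S1 ∪ S2 ∪ S3 ∪ S4 ∪ S5 = {1, 2, 3, 4, 5, 6, 7, 8, 9, 10, 11, 12, 13} — every village is covered.
No 4 of the 5 convoys cover everything (all 5 combinations miss at least one village), so 5 is optimal.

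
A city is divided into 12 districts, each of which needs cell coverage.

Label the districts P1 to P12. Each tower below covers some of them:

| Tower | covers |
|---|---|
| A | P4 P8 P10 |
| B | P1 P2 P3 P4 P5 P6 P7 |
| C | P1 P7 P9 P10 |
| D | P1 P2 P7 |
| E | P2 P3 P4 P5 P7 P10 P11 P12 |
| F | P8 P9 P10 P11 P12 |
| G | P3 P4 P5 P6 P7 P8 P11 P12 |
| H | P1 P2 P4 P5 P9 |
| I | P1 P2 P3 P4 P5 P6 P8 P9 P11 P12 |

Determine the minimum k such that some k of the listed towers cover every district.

2

Take {C, I}. Their union is {P1, P2, P3, P4, P5, P6, P7, P8, P9, P10, P11, P12}, which is all 12 districts.
No single tower has all 12 districts (the largest, I, has 10), so 2 is optimal.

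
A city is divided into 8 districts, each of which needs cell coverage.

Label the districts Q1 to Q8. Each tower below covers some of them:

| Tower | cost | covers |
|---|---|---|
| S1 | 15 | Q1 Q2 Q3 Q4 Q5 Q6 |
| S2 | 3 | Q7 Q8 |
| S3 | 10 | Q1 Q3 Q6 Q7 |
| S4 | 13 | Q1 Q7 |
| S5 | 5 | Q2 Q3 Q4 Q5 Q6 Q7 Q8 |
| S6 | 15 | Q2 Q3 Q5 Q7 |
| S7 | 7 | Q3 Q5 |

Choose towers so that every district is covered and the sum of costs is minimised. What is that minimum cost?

15

S3, S5 together cover every district (S3 ∪ S5 = {Q1, Q2, Q3, Q4, Q5, Q6, Q7, Q8}); total cost 10 + 5 = 15.
No covering selection has total cost below 15.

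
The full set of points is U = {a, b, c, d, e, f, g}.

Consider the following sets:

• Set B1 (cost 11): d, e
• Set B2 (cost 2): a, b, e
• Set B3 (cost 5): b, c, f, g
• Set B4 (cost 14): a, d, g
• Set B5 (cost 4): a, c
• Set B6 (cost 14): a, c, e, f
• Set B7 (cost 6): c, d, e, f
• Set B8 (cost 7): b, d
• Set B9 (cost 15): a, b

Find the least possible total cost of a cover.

B2, B3, B7 together cover every point (B2 ∪ B3 ∪ B7 = {a, b, c, d, e, f, g}); total cost 2 + 5 + 6 = 13.
No covering selection has total cost below 13.

13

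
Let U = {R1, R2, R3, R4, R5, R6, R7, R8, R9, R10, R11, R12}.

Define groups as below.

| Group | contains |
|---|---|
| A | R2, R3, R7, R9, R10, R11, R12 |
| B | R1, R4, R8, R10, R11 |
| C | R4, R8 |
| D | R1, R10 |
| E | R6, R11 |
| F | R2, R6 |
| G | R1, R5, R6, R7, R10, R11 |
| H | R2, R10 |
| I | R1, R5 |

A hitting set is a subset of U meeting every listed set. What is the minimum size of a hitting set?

4

Take T = {R5, R6, R8, R10}. Each listed group contains at least one of these, so T is a hitting set of size 4.
The groups C, E, H, I are pairwise disjoint, so any hitting set needs a separate point for each — at least 4. Hence 4 is optimal.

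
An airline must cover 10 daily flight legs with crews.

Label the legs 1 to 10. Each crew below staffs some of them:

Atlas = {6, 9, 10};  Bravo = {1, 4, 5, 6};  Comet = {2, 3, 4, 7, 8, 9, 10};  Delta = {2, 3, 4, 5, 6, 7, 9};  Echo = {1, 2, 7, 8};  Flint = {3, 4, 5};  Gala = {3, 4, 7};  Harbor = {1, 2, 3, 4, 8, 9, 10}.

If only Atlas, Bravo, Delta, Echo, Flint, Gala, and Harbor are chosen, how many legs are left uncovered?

Union of Atlas, Bravo, Delta, Echo, Flint, Gala, Harbor = {1, 2, 3, 4, 5, 6, 7, 8, 9, 10} — that's every leg, so 0 are uncovered.

0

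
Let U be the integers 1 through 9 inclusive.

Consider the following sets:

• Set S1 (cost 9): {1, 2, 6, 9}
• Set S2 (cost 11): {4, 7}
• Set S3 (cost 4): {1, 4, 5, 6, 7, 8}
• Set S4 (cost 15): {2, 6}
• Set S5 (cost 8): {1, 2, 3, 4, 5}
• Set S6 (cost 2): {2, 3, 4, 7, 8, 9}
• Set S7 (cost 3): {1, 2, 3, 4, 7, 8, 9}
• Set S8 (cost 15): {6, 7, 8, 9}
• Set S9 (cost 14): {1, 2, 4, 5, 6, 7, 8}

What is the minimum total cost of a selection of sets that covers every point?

6

S3, S6 together cover every point (S3 ∪ S6 = {1, 2, 3, 4, 5, 6, 7, 8, 9}); total cost 4 + 2 = 6.
No covering selection has total cost below 6.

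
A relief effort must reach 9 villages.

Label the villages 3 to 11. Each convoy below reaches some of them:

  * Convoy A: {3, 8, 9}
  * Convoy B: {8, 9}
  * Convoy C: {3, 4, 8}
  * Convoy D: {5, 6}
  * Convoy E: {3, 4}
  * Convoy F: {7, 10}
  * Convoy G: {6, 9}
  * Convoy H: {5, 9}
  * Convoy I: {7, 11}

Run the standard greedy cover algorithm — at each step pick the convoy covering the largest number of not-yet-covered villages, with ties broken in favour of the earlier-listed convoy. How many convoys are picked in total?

5

Greedy: pick A (covers 3 new) → pick D (covers 2 new) → pick F (covers 2 new) → pick C (covers 1 new) → pick I (covers 1 new). Total picks: 5.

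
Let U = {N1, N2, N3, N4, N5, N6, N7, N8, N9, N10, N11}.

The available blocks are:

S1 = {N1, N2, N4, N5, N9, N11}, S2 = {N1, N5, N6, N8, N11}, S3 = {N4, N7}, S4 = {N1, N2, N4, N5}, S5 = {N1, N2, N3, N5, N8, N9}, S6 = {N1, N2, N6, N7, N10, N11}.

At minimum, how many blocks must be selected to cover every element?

3

Take {S3, S5, S6}. Their union is {N1, N2, N3, N4, N5, N6, N7, N8, N9, N10, N11}, which is all 11 elements.
Only S5 contains N3, so S5 is forced; the remaining 5 elements need at least 2 more blocks (each remaining block adds at most 4) — so at least 3 blocks are needed, and 3 is optimal.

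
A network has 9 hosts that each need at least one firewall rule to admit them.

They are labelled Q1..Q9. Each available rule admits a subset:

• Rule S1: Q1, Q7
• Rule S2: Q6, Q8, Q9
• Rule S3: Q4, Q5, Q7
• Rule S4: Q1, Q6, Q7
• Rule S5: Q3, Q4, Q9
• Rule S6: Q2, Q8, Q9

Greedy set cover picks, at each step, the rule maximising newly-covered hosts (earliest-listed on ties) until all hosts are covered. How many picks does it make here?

Greedy: pick S2 (covers 3 new) → pick S3 (covers 3 new) → pick S1 (covers 1 new) → pick S5 (covers 1 new) → pick S6 (covers 1 new). Total picks: 5.
(The true minimum cover uses only 4 rules, so greedy is not optimal here.)

5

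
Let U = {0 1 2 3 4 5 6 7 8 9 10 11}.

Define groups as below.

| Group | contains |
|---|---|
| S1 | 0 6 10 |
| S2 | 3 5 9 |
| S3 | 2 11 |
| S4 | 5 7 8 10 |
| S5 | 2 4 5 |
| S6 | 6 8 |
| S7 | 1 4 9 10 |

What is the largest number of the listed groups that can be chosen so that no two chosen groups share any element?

3

S3, S6, S7 are pairwise disjoint (S3={2,11}; S6={6,8}; S7={1,4,9,10}).
Every remaining group overlaps one of these, and no 4 of the listed groups are pairwise disjoint, so 3 is the maximum.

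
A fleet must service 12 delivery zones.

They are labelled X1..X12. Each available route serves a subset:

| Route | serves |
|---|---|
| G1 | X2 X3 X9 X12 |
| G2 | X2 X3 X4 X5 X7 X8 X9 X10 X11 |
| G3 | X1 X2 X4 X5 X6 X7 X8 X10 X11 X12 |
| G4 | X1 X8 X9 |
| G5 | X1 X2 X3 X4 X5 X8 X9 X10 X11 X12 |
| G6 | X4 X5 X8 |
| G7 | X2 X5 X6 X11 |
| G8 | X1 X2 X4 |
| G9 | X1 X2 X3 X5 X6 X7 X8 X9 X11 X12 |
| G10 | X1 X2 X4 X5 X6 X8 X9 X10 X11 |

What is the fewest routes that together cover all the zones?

2

Take {G2, G3}. Their union is {X1, X2, X3, X4, X5, X6, X7, X8, X9, X10, X11, X12}, which is all 12 zones.
No single route has all 12 zones (the largest, G3, has 10), so 2 is optimal.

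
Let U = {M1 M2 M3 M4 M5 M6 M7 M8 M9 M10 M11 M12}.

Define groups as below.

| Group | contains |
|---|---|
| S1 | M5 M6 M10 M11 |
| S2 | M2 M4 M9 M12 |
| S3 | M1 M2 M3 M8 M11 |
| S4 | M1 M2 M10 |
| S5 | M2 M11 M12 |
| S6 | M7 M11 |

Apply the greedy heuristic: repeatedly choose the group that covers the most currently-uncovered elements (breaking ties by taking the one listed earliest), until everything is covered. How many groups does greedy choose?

4

Greedy: pick S3 (covers 5 new) → pick S1 (covers 3 new) → pick S2 (covers 3 new) → pick S6 (covers 1 new). Total picks: 4.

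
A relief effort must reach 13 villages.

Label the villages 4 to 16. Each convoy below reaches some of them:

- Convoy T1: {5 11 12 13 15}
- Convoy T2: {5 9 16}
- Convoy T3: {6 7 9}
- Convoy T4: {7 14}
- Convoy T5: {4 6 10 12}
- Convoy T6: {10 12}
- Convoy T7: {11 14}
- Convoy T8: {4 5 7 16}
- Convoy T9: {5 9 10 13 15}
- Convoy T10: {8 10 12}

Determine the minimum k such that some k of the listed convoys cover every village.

Take {T1, T2, T4, T5, T10}. Their union is {4, 5, 6, 7, 8, 9, 10, 11, 12, 13, 14, 15, 16}, which is all 13 villages.
No 4 of the 10 convoys cover everything (all 210 combinations miss at least one village), so 5 is optimal.

5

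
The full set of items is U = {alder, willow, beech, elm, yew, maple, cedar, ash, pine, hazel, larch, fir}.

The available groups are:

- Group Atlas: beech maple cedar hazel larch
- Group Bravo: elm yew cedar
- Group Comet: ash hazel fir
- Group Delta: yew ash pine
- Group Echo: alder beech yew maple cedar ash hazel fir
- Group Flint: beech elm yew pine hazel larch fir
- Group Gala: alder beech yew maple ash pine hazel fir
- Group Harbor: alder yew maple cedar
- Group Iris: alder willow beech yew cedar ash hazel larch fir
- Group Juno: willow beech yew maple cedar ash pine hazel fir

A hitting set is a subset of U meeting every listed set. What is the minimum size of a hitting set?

H = {yew, hazel} meets every group (each contains at least one member of H), and |H| = 2.
The groups Atlas, Delta are pairwise disjoint, so any hitting set needs a separate item for each — at least 2. Hence 2 is optimal.

2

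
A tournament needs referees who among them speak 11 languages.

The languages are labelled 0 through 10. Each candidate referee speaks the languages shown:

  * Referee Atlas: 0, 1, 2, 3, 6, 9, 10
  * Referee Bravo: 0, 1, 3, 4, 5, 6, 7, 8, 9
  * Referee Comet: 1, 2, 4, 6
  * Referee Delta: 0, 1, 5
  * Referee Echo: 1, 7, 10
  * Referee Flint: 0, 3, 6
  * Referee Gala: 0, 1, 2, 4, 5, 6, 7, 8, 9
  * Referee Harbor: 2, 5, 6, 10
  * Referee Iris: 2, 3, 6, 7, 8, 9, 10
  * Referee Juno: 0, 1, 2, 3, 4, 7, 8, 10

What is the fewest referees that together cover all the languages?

Gala and Iris together: Gala ∪ Iris = {0, 1, 2, 3, 4, 5, 6, 7, 8, 9, 10} — every language is covered.
No single referee has all 11 languages (the largest, Bravo, has 9), so 2 is optimal.

2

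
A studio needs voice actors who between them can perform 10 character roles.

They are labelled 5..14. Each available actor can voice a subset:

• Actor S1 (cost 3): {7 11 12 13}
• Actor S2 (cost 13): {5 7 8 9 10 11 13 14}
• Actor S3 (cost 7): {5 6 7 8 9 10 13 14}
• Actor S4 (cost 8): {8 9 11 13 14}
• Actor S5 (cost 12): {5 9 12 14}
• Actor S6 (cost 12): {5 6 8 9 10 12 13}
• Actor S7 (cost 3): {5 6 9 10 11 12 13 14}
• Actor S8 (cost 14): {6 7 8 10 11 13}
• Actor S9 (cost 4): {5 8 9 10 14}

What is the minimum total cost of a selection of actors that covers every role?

10

S1, S7, S9 together cover every role (S1 ∪ S7 ∪ S9 = {5, 6, 7, 8, 9, 10, 11, 12, 13, 14}); total cost 3 + 3 + 4 = 10.
No covering selection has total cost below 10.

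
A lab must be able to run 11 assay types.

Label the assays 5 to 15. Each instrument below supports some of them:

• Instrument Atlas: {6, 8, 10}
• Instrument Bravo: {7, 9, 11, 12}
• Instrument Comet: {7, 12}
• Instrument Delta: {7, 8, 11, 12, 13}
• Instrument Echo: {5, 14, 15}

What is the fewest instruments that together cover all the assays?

4

Take {Atlas, Bravo, Delta, Echo}. Their union is {5, 6, 7, 8, 9, 10, 11, 12, 13, 14, 15}, which is all 11 assays.
Only Bravo contains 9, so Bravo is forced; the remaining 7 assays need at least 3 more instruments (each remaining instrument adds at most 3) — so at least 4 instruments are needed, and 4 is optimal.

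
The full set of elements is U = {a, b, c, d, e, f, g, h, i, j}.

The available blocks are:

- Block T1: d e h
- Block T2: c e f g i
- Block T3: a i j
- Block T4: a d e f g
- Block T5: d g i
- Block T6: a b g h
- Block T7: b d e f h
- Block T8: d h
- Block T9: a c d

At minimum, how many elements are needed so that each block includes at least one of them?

3

The 3 elements {a, d, i} hit every block.
No choice of 2 elements meets every block, so 3 is the minimum.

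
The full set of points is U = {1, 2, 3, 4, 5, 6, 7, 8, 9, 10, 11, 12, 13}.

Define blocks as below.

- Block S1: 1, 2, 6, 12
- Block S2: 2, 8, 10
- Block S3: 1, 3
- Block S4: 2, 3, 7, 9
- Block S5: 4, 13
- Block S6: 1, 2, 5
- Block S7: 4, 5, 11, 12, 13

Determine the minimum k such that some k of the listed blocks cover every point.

S1, S2, S4, and S7 cover everything between them: the union {1, 2, 3, 4, 5, 6, 7, 8, 9, 10, 11, 12, 13} is all of U.
Only S1 contains 6, so S1 is forced; the remaining 9 points need at least 3 more blocks (each remaining block adds at most 4) — so at least 4 blocks are needed, and 4 is optimal.

4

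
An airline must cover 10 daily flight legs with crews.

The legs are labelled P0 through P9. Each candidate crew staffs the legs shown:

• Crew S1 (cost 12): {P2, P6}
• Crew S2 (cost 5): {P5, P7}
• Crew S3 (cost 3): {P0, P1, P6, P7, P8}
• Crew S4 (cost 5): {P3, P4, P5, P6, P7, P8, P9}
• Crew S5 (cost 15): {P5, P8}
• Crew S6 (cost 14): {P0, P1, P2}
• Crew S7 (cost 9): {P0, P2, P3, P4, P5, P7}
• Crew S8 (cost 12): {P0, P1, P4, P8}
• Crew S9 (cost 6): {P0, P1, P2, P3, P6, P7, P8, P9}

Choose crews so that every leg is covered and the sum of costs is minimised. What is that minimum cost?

11

S4, S9 together cover every leg (S4 ∪ S9 = {P0, P1, P2, P3, P4, P5, P6, P7, P8, P9}); total cost 5 + 6 = 11.
The greedy pick S3, S4, S9 costs 14; no covering selection beats 11.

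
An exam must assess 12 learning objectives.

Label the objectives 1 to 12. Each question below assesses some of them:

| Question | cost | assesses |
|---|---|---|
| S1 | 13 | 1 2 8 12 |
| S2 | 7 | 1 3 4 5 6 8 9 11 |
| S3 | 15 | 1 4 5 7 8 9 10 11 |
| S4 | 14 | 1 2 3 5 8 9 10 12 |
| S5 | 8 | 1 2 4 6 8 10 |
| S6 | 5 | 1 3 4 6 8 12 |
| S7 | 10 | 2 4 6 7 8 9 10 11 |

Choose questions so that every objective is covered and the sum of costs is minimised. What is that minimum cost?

22

S2, S6, S7 together cover every objective (S2 ∪ S6 ∪ S7 = {1, 2, 3, 4, 5, 6, 7, 8, 9, 10, 11, 12}); total cost 7 + 5 + 10 = 22.
No covering selection has total cost below 22.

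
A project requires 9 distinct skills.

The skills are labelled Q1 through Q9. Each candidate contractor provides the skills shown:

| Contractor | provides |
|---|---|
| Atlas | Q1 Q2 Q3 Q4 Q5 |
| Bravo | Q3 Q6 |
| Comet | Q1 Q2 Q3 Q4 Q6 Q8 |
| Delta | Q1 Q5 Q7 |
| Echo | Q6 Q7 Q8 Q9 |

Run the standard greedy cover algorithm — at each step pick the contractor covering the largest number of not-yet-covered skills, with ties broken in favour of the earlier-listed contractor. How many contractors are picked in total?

Greedy: pick Comet (covers 6 new) → pick Delta (covers 2 new) → pick Echo (covers 1 new). Total picks: 3.
(The true minimum cover uses only 2 contractors, so greedy is not optimal here.)

3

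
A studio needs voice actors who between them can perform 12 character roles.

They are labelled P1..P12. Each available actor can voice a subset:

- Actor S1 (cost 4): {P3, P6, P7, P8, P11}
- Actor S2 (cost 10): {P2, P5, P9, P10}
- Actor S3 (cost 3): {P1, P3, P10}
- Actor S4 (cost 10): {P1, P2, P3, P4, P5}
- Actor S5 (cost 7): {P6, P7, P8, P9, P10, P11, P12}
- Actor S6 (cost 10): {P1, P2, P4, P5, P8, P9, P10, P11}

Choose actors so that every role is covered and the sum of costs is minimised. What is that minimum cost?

S4, S5 together cover every role (S4 ∪ S5 = {P1, P2, P3, P4, P5, P6, P7, P8, P9, P10, P11, P12}); total cost 10 + 7 = 17.
The greedy pick S1, S3, S6, S5 costs 24; no covering selection beats 17.

17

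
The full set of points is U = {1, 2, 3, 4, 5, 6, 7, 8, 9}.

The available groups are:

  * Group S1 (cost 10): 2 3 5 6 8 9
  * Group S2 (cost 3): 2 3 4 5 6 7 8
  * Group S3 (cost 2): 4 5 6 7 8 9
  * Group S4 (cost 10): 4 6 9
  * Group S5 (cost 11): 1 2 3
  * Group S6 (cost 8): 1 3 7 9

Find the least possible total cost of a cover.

11

S2, S6 together cover every point (S2 ∪ S6 = {1, 2, 3, 4, 5, 6, 7, 8, 9}); total cost 3 + 8 = 11.
The greedy pick S3, S2, S6 costs 13; no covering selection beats 11.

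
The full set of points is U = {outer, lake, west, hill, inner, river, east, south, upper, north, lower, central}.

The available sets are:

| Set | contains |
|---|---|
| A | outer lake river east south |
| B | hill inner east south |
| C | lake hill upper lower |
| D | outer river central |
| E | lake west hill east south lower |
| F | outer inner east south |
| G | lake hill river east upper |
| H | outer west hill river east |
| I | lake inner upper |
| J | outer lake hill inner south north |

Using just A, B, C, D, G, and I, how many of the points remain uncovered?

2

Union of A, B, C, D, G, I = {outer, lake, hill, inner, river, east, south, upper, lower, central}.
Not covered: west, north — 2 points.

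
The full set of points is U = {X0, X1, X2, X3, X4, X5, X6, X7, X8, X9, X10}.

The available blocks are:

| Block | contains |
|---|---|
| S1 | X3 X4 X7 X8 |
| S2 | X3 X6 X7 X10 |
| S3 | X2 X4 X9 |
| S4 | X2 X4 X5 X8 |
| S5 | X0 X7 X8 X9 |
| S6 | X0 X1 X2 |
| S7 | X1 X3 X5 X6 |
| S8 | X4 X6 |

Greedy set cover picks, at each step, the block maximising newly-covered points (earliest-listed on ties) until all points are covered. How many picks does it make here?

5

Greedy: pick S1 (covers 4 new) → pick S6 (covers 3 new) → pick S2 (covers 2 new) → pick S3 (covers 1 new) → pick S4 (covers 1 new). Total picks: 5.
(The true minimum cover uses only 4 blocks, so greedy is not optimal here.)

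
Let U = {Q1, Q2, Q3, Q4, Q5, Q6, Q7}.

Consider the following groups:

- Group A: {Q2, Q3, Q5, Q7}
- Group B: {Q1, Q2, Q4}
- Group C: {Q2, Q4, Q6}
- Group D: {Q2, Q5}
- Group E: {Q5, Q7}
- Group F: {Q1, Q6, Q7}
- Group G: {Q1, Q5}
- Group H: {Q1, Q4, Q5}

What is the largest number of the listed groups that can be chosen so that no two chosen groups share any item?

B, E are pairwise disjoint (B={Q1,Q2,Q4}; E={Q5,Q7}).
Every remaining group overlaps one of these, and no 3 of the listed groups are pairwise disjoint, so 2 is the maximum.

2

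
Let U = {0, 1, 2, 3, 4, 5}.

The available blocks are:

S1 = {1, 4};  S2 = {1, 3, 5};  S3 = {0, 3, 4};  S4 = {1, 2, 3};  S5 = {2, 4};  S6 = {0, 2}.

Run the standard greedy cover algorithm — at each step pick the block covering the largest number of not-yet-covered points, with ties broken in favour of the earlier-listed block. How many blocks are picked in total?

Greedy: pick S2 (covers 3 new) → pick S3 (covers 2 new) → pick S4 (covers 1 new). Total picks: 3.

3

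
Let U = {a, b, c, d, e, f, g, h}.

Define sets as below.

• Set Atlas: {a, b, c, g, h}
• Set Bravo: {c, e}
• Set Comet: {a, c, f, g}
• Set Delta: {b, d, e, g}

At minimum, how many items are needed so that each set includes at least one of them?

2

Take T = {c, e}. Each listed set contains at least one of these, so T is a hitting set of size 2.
No single item lies in every set, so at least 2 are needed and 2 is optimal.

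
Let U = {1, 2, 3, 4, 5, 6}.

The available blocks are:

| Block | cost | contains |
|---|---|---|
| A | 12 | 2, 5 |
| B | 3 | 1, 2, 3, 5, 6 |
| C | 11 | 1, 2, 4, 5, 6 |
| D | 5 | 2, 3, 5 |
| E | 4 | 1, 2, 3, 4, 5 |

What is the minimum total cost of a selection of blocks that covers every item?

B, E together cover every item (B ∪ E = {1, 2, 3, 4, 5, 6}); total cost 3 + 4 = 7.
No covering selection has total cost below 7.

7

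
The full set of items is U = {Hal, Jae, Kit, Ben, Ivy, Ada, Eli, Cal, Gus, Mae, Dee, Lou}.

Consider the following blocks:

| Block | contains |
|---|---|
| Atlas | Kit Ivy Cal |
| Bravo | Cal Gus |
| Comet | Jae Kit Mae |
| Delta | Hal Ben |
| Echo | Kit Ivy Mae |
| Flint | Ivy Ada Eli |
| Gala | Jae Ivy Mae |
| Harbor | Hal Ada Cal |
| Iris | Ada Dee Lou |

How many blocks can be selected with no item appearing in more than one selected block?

Bravo, Delta, Gala, Iris are pairwise disjoint (Bravo={Cal,Gus}; Delta={Hal,Ben}; Gala={Jae,Ivy,Mae}; Iris={Ada,Dee,Lou}).
Every remaining block overlaps one of these, and no 5 of the listed blocks are pairwise disjoint, so 4 is the maximum.

4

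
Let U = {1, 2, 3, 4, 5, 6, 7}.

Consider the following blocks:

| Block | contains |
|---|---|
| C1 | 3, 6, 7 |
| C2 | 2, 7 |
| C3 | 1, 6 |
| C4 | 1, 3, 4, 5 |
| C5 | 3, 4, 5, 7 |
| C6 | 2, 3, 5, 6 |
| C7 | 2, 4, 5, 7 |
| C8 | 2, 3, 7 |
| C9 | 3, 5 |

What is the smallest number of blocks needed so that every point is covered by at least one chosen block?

3

C2 and C3 and C4 together: C2 ∪ C3 ∪ C4 = {1, 2, 3, 4, 5, 6, 7} — every point is covered.
No 2 of the 9 blocks cover everything (all 36 combinations miss at least one point), so 3 is optimal.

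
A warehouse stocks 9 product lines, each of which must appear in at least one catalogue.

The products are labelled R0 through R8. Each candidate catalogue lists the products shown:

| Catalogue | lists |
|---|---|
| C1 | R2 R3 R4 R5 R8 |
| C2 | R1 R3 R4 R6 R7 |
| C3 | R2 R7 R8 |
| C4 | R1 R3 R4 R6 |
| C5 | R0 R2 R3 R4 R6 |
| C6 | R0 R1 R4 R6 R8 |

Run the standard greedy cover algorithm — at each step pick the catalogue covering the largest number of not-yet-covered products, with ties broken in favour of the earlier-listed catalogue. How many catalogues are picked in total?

3

Greedy: pick C1 (covers 5 new) → pick C2 (covers 3 new) → pick C5 (covers 1 new). Total picks: 3.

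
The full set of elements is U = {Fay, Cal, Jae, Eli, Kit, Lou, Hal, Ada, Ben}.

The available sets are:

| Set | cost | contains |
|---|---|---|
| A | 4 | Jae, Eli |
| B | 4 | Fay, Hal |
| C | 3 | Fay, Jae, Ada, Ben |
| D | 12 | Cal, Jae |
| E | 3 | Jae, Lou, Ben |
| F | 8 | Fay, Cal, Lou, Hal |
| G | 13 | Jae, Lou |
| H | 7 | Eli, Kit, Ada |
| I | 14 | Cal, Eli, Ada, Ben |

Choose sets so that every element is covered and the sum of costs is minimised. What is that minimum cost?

18

E, F, H together cover every element (E ∪ F ∪ H = {Fay, Cal, Jae, Eli, Kit, Lou, Hal, Ada, Ben}); total cost 3 + 8 + 7 = 18.
No covering selection has total cost below 18.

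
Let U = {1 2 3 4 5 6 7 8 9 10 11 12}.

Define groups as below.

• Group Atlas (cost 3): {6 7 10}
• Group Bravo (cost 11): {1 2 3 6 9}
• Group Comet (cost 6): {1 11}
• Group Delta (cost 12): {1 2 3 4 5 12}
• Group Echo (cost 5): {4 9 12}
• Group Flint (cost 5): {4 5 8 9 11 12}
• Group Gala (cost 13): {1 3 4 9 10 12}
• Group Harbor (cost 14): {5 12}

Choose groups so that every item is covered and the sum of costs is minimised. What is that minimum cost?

19

Atlas, Bravo, Flint together cover every item (Atlas ∪ Bravo ∪ Flint = {1, 2, 3, 4, 5, 6, 7, 8, 9, 10, 11, 12}); total cost 3 + 11 + 5 = 19.
No covering selection has total cost below 19.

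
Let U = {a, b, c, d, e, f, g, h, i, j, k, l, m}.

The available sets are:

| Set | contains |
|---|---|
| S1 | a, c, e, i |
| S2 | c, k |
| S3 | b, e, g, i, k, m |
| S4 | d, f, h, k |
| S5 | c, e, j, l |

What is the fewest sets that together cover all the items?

S1, S3, S4, and S5 cover everything between them: the union {a, b, c, d, e, f, g, h, i, j, k, l, m} is all of U.
Only S1 contains a, so S1 is forced; the remaining 9 items need at least 3 more sets (each remaining set adds at most 4) — so at least 4 sets are needed, and 4 is optimal.

4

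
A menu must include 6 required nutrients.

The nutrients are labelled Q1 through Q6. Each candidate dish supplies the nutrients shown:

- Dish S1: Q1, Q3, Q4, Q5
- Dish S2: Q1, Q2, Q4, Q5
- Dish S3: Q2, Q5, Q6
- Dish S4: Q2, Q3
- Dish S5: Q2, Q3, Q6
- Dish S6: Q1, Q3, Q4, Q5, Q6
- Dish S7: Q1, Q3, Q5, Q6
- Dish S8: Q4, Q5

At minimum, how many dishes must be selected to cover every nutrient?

Take {S5, S6}. Their union is {Q1, Q2, Q3, Q4, Q5, Q6}, which is all 6 nutrients.
No single dish has all 6 nutrients (the largest, S6, has 5), so 2 is optimal.

2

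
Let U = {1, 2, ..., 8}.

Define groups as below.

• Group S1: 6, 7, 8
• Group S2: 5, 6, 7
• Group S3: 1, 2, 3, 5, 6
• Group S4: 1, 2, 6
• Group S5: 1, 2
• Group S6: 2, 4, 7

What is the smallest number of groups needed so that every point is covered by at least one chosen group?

3

S1 and S3 and S6 together: S1 ∪ S3 ∪ S6 = {1, 2, 3, 4, 5, 6, 7, 8} — every point is covered.
Only S3 contains 3, so S3 is forced; the remaining 3 points need at least 2 more groups (each remaining group adds at most 2) — so at least 3 groups are needed, and 3 is optimal.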